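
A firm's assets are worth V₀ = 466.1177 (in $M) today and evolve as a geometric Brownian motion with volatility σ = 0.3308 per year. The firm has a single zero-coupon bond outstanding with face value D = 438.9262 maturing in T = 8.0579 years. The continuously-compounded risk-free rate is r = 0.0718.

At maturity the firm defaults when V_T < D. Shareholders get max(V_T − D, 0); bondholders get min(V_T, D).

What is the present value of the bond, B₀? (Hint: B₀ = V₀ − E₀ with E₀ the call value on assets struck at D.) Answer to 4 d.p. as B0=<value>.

d₁ = [ln(V₀/D) + (r + σ²/2)T] / (σ√T)
   = [ln(466.1177/438.9262) + (0.0718 + 0.5·0.3308²)·8.0579] / (0.3308·√8.0579)
   = [0.060107 + 1.019440] / 0.939023 = 1.149648
d₂ = d₁ − σ√T = 1.149648 − 0.939023 = 0.210625
N(d₁) = 0.874856,  N(d₂) = 0.583410,  e^(−rT) = 0.560707
E₀ = V₀·N(d₁) − D·e^(−rT)·N(d₂)
   = 466.1177·0.874856 − 438.9262·0.560707·0.583410 = 264.203307
B₀ = V₀ − E₀ = 466.1177 − 264.203307 = 201.914393

B0=201.9144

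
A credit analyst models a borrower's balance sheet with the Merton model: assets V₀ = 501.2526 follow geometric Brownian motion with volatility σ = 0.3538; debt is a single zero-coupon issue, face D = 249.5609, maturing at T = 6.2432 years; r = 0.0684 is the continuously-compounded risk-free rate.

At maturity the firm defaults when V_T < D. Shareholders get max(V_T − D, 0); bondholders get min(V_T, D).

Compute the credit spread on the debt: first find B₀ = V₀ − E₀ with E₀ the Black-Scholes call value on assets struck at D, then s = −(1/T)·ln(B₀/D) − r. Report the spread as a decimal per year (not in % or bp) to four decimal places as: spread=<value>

d₁ = [ln(V₀/D) + (r + σ²/2)T] / (σ√T)
   = [ln(501.2526/249.5609) + (0.0684 + 0.5·0.3538²)·6.2432] / (0.3538·√6.2432)
   = [0.697407 + 0.817779] / 0.884019 = 1.713976
d₂ = d₁ − σ√T = 1.713976 − 0.884019 = 0.829957
N(d₁) = 0.956733,  N(d₂) = 0.796718,  e^(−rT) = 0.652441
E₀ = V₀·N(d₁) − D·e^(−rT)·N(d₂)
   = 501.2526·0.956733 − 249.5609·0.652441·0.796718 = 349.840451
B₀ = V₀ − E₀ = 501.2526 − 349.840451 = 151.412149
spread = −(1/T)·ln(B₀/D) − r = −(1/6.2432)·ln(151.412149/249.5609) − 0.0684 = 0.01163867

spread=0.0116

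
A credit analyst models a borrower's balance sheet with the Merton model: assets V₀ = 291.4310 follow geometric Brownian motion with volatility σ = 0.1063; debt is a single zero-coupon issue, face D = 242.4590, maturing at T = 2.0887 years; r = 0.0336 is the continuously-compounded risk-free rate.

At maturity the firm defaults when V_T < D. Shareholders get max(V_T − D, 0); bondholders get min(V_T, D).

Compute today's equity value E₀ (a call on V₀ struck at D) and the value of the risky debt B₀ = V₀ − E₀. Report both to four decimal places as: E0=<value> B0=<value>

E0=66.2080 B0=225.2230

d₁ = [ln(V₀/D) + (r + σ²/2)T] / (σ√T)
   = [ln(291.4310/242.4590) + (0.0336 + 0.5·0.1063²)·2.0887] / (0.1063·√2.0887)
   = [0.183971 + 0.081981] / 0.153628 = 1.731138
d₂ = d₁ − σ√T = 1.731138 − 0.153628 = 1.577509
N(d₁) = 0.958286,  N(d₂) = 0.942661,  e^(−rT) = 0.932226
E₀ = V₀·N(d₁) − D·e^(−rT)·N(d₂)
   = 291.4310·0.958286 − 242.4590·0.932226·0.942661 = 66.208026
B₀ = V₀ − E₀ = 291.4310 − 66.208026 = 225.222974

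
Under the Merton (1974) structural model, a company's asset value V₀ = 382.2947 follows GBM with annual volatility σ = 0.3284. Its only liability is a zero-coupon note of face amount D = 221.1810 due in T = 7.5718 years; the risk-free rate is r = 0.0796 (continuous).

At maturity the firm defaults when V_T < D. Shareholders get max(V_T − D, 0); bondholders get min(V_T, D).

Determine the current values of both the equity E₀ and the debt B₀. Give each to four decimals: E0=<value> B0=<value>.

d₁ = [ln(V₀/D) + (r + σ²/2)T] / (σ√T)
   = [ln(382.2947/221.1810) + (0.0796 + 0.5·0.3284²)·7.5718] / (0.3284·√7.5718)
   = [0.547210 + 1.011012] / 0.903655 = 1.724355
d₂ = d₁ − σ√T = 1.724355 − 0.903655 = 0.820700
N(d₁) = 0.957678,  N(d₂) = 0.794091,  e^(−rT) = 0.547323
E₀ = V₀·N(d₁) − D·e^(−rT)·N(d₂)
   = 382.2947·0.957678 − 221.1810·0.547323·0.794091 = 269.984506
B₀ = V₀ − E₀ = 382.2947 − 269.984506 = 112.310194

E0=269.9845 B0=112.3102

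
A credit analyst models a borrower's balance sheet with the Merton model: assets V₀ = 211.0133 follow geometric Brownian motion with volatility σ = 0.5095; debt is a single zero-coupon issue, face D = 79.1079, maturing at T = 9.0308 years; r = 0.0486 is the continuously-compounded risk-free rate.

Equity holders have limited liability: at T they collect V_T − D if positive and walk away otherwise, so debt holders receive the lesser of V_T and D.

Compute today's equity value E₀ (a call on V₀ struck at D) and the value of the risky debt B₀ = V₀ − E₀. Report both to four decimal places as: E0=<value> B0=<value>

d₁ = [ln(V₀/D) + (r + σ²/2)T] / (σ√T)
   = [ln(211.0133/79.1079) + (0.0486 + 0.5·0.5095²)·9.0308] / (0.5095·√9.0308)
   = [0.981108 + 1.611051] / 1.531113 = 1.692990
d₂ = d₁ − σ√T = 1.692990 − 1.531113 = 0.161877
N(d₁) = 0.954771,  N(d₂) = 0.564299,  e^(−rT) = 0.644747
E₀ = V₀·N(d₁) − D·e^(−rT)·N(d₂)
   = 211.0133·0.954771 − 79.1079·0.644747·0.564299 = 172.687622
B₀ = V₀ − E₀ = 211.0133 − 172.687622 = 38.325678

E0=172.6876 B0=38.3257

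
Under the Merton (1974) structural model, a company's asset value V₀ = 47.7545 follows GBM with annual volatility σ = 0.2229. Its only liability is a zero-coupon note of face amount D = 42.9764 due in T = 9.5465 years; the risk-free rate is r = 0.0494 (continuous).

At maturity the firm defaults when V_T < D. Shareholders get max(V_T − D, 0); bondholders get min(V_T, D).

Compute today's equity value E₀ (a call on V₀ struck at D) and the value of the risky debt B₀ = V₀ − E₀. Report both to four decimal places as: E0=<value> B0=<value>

E0=23.6108 B0=24.1437

d₁ = [ln(V₀/D) + (r + σ²/2)T] / (σ√T)
   = [ln(47.7545/42.9764) + (0.0494 + 0.5·0.2229²)·9.5465] / (0.2229·√9.5465)
   = [0.105422 + 0.708753] / 0.688703 = 1.182186
d₂ = d₁ − σ√T = 1.182186 − 0.688703 = 0.493483
N(d₁) = 0.881434,  N(d₂) = 0.689164,  e^(−rT) = 0.624005
E₀ = V₀·N(d₁) − D·e^(−rT)·N(d₂)
   = 47.7545·0.881434 − 42.9764·0.624005·0.689164 = 23.610792
B₀ = V₀ − E₀ = 47.7545 − 23.610792 = 24.143708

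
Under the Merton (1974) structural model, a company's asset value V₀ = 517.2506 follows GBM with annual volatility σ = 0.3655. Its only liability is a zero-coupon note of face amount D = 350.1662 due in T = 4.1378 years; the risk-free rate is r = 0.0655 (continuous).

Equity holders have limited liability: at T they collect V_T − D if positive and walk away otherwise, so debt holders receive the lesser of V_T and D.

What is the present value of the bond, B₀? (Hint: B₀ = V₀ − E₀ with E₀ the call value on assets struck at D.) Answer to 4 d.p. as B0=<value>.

B0=239.8998

d₁ = [ln(V₀/D) + (r + σ²/2)T] / (σ√T)
   = [ln(517.2506/350.1662) + (0.0655 + 0.5·0.3655²)·4.1378] / (0.3655·√4.1378)
   = [0.390120 + 0.547411] / 0.743485 = 1.260995
d₂ = d₁ − σ√T = 1.260995 − 0.743485 = 0.517510
N(d₁) = 0.896345,  N(d₂) = 0.697600,  e^(−rT) = 0.762597
E₀ = V₀·N(d₁) − D·e^(−rT)·N(d₂)
   = 517.2506·0.896345 − 350.1662·0.762597·0.697600 = 277.350796
B₀ = V₀ − E₀ = 517.2506 − 277.350796 = 239.899804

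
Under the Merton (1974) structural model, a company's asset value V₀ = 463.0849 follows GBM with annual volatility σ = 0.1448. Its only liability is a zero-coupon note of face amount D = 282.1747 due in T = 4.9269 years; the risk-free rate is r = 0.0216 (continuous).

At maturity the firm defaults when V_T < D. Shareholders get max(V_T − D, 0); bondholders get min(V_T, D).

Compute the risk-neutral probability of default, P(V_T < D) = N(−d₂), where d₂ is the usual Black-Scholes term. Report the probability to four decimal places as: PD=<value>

PD=0.0435

d₁ = [ln(V₀/D) + (r + σ²/2)T] / (σ√T)
   = [ln(463.0849/282.1747) + (0.0216 + 0.5·0.1448²)·4.9269] / (0.1448·√4.9269)
   = [0.495384 + 0.158072] / 0.321407 = 2.033111
d₂ = d₁ − σ√T = 2.033111 − 0.321407 = 1.711704
risk-neutral PD = N(−d₂) = N(-1.711704) = 0.043476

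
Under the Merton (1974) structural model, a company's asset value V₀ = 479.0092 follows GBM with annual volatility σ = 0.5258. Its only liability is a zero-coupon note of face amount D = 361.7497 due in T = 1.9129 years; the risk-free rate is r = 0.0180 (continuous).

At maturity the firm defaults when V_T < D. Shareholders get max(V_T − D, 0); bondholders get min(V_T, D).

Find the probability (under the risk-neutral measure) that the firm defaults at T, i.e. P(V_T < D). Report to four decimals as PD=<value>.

PD=0.4722

d₁ = [ln(V₀/D) + (r + σ²/2)T] / (σ√T)
   = [ln(479.0092/361.7497) + (0.0180 + 0.5·0.5258²)·1.9129] / (0.5258·√1.9129)
   = [0.280767 + 0.298858] / 0.727222 = 0.797041
d₂ = d₁ − σ√T = 0.797041 − 0.727222 = 0.069819
risk-neutral PD = N(−d₂) = N(-0.069819) = 0.472169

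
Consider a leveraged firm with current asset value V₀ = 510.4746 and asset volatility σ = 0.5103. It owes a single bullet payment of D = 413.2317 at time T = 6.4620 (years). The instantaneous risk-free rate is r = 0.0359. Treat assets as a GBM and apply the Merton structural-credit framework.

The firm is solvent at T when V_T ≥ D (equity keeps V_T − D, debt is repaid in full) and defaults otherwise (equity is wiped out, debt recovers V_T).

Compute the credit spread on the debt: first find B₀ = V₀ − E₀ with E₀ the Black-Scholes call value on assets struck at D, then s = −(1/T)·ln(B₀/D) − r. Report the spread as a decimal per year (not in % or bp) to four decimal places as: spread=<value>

spread=0.0714

d₁ = [ln(V₀/D) + (r + σ²/2)T] / (σ√T)
   = [ln(510.4746/413.2317) + (0.0359 + 0.5·0.5103²)·6.4620] / (0.5103·√6.4620)
   = [0.211332 + 1.073358] / 1.297206 = 0.990352
d₂ = d₁ − σ√T = 0.990352 − 1.297206 = -0.306855
N(d₁) = 0.838999,  N(d₂) = 0.379477,  e^(−rT) = 0.792957
E₀ = V₀·N(d₁) − D·e^(−rT)·N(d₂)
   = 510.4746·0.838999 − 413.2317·0.792957·0.379477 = 303.942433
B₀ = V₀ − E₀ = 510.4746 − 303.942433 = 206.532167
spread = −(1/T)·ln(B₀/D) − r = −(1/6.4620)·ln(206.532167/413.2317) − 0.0359 = 0.07142781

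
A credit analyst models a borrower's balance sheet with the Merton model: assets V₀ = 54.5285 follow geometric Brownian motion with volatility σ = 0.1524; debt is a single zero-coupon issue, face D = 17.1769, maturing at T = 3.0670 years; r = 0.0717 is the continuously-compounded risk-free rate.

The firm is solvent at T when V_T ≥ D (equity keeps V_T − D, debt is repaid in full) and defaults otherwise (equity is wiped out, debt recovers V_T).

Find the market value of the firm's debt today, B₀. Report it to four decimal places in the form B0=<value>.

d₁ = [ln(V₀/D) + (r + σ²/2)T] / (σ√T)
   = [ln(54.5285/17.1769) + (0.0717 + 0.5·0.1524²)·3.0670] / (0.1524·√3.0670)
   = [1.155158 + 0.255521] / 0.266896 = 5.285502
d₂ = d₁ − σ√T = 5.285502 − 0.266896 = 5.018606
N(d₁) = 1.000000,  N(d₂) = 1.000000,  e^(−rT) = 0.802596
E₀ = V₀·N(d₁) − D·e^(−rT)·N(d₂)
   = 54.5285·1.000000 − 17.1769·0.802596·1.000000 = 40.742390
B₀ = V₀ − E₀ = 54.5285 − 40.742390 = 13.786110

B0=13.7861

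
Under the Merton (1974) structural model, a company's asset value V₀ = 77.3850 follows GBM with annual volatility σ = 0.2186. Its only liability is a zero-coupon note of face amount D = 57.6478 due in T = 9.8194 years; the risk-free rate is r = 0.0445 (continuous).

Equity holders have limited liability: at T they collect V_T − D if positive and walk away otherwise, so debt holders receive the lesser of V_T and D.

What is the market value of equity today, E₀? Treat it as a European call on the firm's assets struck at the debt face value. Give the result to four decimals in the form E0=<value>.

d₁ = [ln(V₀/D) + (r + σ²/2)T] / (σ√T)
   = [ln(77.3850/57.6478) + (0.0445 + 0.5·0.2186²)·9.8194] / (0.2186·√9.8194)
   = [0.294441 + 0.671578] / 0.685003 = 1.410240
d₂ = d₁ − σ√T = 1.410240 − 0.685003 = 0.725237
N(d₁) = 0.920766,  N(d₂) = 0.765847,  e^(−rT) = 0.645995
E₀ = V₀·N(d₁) − D·e^(−rT)·N(d₂)
   = 77.3850·0.920766 − 57.6478·0.645995·0.765847 = 42.733165

E0=42.7332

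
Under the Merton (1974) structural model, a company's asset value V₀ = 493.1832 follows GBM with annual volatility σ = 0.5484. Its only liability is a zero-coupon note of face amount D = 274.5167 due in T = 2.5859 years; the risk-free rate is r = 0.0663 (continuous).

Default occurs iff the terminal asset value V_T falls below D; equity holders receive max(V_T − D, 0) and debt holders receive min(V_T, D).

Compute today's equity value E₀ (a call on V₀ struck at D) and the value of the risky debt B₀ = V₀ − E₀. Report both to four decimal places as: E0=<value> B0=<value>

E0=292.3277 B0=200.8555

d₁ = [ln(V₀/D) + (r + σ²/2)T] / (σ√T)
   = [ln(493.1832/274.5167) + (0.0663 + 0.5·0.5484²)·2.5859] / (0.5484·√2.5859)
   = [0.585869 + 0.560290] / 0.881867 = 1.299695
d₂ = d₁ − σ√T = 1.299695 − 0.881867 = 0.417828
N(d₁) = 0.903147,  N(d₂) = 0.661963,  e^(−rT) = 0.842446
E₀ = V₀·N(d₁) − D·e^(−rT)·N(d₂)
   = 493.1832·0.903147 − 274.5167·0.842446·0.661963 = 292.327668
B₀ = V₀ − E₀ = 493.1832 − 292.327668 = 200.855532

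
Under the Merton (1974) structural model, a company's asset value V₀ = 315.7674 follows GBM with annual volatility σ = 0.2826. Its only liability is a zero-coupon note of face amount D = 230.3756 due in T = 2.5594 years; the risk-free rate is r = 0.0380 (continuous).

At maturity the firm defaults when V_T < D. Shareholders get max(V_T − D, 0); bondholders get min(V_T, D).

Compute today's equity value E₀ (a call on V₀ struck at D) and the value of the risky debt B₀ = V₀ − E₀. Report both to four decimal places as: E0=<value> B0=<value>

d₁ = [ln(V₀/D) + (r + σ²/2)T] / (σ√T)
   = [ln(315.7674/230.3756) + (0.0380 + 0.5·0.2826²)·2.5594] / (0.2826·√2.5594)
   = [0.315295 + 0.199458] / 0.452107 = 1.138563
d₂ = d₁ − σ√T = 1.138563 − 0.452107 = 0.686456
N(d₁) = 0.872557,  N(d₂) = 0.753787,  e^(−rT) = 0.907323
E₀ = V₀·N(d₁) − D·e^(−rT)·N(d₂)
   = 315.7674·0.872557 − 230.3756·0.907323·0.753787 = 117.964777
B₀ = V₀ − E₀ = 315.7674 − 117.964777 = 197.802623

E0=117.9648 B0=197.8026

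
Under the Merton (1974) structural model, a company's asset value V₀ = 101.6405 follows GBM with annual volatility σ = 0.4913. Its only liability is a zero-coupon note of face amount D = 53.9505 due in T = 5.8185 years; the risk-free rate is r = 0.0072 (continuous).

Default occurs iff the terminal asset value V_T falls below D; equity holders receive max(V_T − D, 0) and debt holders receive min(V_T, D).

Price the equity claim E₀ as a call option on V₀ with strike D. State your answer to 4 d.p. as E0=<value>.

d₁ = [ln(V₀/D) + (r + σ²/2)T] / (σ√T)
   = [ln(101.6405/53.9505) + (0.0072 + 0.5·0.4913²)·5.8185] / (0.4913·√5.8185)
   = [0.633375 + 0.744115] / 1.185093 = 1.162348
d₂ = d₁ − σ√T = 1.162348 − 1.185093 = -0.022744
N(d₁) = 0.877453,  N(d₂) = 0.490927,  e^(−rT) = 0.958972
E₀ = V₀·N(d₁) − D·e^(−rT)·N(d₂)
   = 101.6405·0.877453 − 53.9505·0.958972·0.490927 = 63.785650

E0=63.7856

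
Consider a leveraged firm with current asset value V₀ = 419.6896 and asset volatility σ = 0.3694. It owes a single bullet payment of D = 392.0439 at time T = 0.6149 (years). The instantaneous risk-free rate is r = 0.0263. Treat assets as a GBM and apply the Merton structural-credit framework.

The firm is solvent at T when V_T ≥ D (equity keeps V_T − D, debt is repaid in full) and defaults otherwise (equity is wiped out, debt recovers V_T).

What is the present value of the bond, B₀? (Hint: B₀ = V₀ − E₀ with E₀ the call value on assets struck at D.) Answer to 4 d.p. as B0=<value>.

B0=354.4099

d₁ = [ln(V₀/D) + (r + σ²/2)T] / (σ√T)
   = [ln(419.6896/392.0439) + (0.0263 + 0.5·0.3694²)·0.6149] / (0.3694·√0.6149)
   = [0.068142 + 0.058125] / 0.289667 = 0.435904
d₂ = d₁ − σ√T = 0.435904 − 0.289667 = 0.146237
N(d₁) = 0.668547,  N(d₂) = 0.558133,  e^(−rT) = 0.983958
E₀ = V₀·N(d₁) − D·e^(−rT)·N(d₂)
   = 419.6896·0.668547 − 392.0439·0.983958·0.558133 = 65.279724
B₀ = V₀ − E₀ = 419.6896 − 65.279724 = 354.409876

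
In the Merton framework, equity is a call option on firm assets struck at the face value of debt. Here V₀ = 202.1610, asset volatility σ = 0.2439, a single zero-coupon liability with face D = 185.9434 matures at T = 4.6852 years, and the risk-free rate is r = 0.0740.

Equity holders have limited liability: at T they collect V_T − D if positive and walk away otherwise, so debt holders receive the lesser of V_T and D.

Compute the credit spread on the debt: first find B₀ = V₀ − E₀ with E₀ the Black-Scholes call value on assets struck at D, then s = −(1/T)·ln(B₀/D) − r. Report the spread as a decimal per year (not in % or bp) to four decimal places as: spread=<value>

spread=0.0167

d₁ = [ln(V₀/D) + (r + σ²/2)T] / (σ√T)
   = [ln(202.1610/185.9434) + (0.0740 + 0.5·0.2439²)·4.6852] / (0.2439·√4.6852)
   = [0.083622 + 0.486060] / 0.527929 = 1.079087
d₂ = d₁ − σ√T = 1.079087 − 0.527929 = 0.551157
N(d₁) = 0.859725,  N(d₂) = 0.709237,  e^(−rT) = 0.707014
E₀ = V₀·N(d₁) − D·e^(−rT)·N(d₂)
   = 202.1610·0.859725 − 185.9434·0.707014·0.709237 = 80.563400
B₀ = V₀ − E₀ = 202.1610 − 80.563400 = 121.597600
spread = −(1/T)·ln(B₀/D) − r = −(1/4.6852)·ln(121.597600/185.9434) − 0.0740 = 0.01665250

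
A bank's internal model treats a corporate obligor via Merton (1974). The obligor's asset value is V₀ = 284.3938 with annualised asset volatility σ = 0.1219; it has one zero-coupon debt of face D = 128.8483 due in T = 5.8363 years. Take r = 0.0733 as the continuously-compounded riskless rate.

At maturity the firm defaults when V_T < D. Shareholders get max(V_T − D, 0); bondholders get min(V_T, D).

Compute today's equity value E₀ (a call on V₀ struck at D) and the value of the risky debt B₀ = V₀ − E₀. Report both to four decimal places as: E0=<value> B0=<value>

d₁ = [ln(V₀/D) + (r + σ²/2)T] / (σ√T)
   = [ln(284.3938/128.8483) + (0.0733 + 0.5·0.1219²)·5.8363] / (0.1219·√5.8363)
   = [0.791724 + 0.471163] / 0.294491 = 4.288369
d₂ = d₁ − σ√T = 4.288369 − 0.294491 = 3.993878
N(d₁) = 0.999991,  N(d₂) = 0.999967,  e^(−rT) = 0.651941
E₀ = V₀·N(d₁) − D·e^(−rT)·N(d₂)
   = 284.3938·0.999991 − 128.8483·0.651941·0.999967 = 200.392446
B₀ = V₀ − E₀ = 284.3938 − 200.392446 = 84.001354

E0=200.3924 B0=84.0014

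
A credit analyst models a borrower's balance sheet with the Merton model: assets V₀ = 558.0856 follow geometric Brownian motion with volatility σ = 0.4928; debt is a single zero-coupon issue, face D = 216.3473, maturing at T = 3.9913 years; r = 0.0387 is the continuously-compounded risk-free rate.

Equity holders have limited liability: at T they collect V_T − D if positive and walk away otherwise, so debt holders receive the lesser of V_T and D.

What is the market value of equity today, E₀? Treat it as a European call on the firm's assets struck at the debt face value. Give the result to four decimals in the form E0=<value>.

E0=392.0149

d₁ = [ln(V₀/D) + (r + σ²/2)T] / (σ√T)
   = [ln(558.0856/216.3473) + (0.0387 + 0.5·0.4928²)·3.9913] / (0.4928·√3.9913)
   = [0.947627 + 0.639111] / 0.984528 = 1.611674
d₂ = d₁ − σ√T = 1.611674 − 0.984528 = 0.627147
N(d₁) = 0.946484,  N(d₂) = 0.734719,  e^(−rT) = 0.856875
E₀ = V₀·N(d₁) − D·e^(−rT)·N(d₂)
   = 558.0856·0.946484 − 216.3473·0.856875·0.734719 = 392.014855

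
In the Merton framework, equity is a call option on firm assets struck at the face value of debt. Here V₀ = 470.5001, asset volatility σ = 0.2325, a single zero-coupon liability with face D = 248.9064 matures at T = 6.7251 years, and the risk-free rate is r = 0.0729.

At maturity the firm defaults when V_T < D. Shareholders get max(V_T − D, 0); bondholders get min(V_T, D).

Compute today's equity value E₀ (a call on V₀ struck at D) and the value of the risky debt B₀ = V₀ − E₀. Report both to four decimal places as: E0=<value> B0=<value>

d₁ = [ln(V₀/D) + (r + σ²/2)T] / (σ√T)
   = [ln(470.5001/248.9064) + (0.0729 + 0.5·0.2325²)·6.7251] / (0.2325·√6.7251)
   = [0.636719 + 0.672027] / 0.602938 = 2.170616
d₂ = d₁ − σ√T = 2.170616 − 0.602938 = 1.567678
N(d₁) = 0.985020,  N(d₂) = 0.941522,  e^(−rT) = 0.612467
E₀ = V₀·N(d₁) − D·e^(−rT)·N(d₂)
   = 470.5001·0.985020 − 248.9064·0.612467·0.941522 = 319.919749
B₀ = V₀ − E₀ = 470.5001 − 319.919749 = 150.580351

E0=319.9197 B0=150.5804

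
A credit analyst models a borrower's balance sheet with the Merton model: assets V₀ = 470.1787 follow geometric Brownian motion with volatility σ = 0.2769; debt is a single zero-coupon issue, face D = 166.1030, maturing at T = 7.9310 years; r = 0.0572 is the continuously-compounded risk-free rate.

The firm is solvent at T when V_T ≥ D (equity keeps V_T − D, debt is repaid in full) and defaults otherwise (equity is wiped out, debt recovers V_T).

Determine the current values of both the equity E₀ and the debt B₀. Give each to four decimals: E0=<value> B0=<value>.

E0=366.3889 B0=103.7898

d₁ = [ln(V₀/D) + (r + σ²/2)T] / (σ√T)
   = [ln(470.1787/166.1030) + (0.0572 + 0.5·0.2769²)·7.9310] / (0.2769·√7.9310)
   = [1.040505 + 0.757702] / 0.779807 = 2.305965
d₂ = d₁ − σ√T = 2.305965 − 0.779807 = 1.526159
N(d₁) = 0.989444,  N(d₂) = 0.936515,  e^(−rT) = 0.635303
E₀ = V₀·N(d₁) − D·e^(−rT)·N(d₂)
   = 470.1787·0.989444 − 166.1030·0.635303·0.936515 = 366.388942
B₀ = V₀ − E₀ = 470.1787 − 366.388942 = 103.789758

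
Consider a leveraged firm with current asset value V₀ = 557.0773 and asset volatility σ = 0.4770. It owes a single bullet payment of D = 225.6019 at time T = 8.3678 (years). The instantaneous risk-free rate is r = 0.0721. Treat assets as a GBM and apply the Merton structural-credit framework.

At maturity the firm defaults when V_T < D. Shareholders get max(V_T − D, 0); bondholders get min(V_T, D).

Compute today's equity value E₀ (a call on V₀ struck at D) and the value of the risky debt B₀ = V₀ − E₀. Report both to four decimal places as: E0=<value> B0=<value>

d₁ = [ln(V₀/D) + (r + σ²/2)T] / (σ√T)
   = [ln(557.0773/225.6019) + (0.0721 + 0.5·0.4770²)·8.3678] / (0.4770·√8.3678)
   = [0.903932 + 1.555277] / 1.379825 = 1.782261
d₂ = d₁ − σ√T = 1.782261 − 1.379825 = 0.402436
N(d₁) = 0.962647,  N(d₂) = 0.656319,  e^(−rT) = 0.546993
E₀ = V₀·N(d₁) − D·e^(−rT)·N(d₂)
   = 557.0773·0.962647 − 225.6019·0.546993·0.656319 = 455.277095
B₀ = V₀ − E₀ = 557.0773 − 455.277095 = 101.800205

E0=455.2771 B0=101.8002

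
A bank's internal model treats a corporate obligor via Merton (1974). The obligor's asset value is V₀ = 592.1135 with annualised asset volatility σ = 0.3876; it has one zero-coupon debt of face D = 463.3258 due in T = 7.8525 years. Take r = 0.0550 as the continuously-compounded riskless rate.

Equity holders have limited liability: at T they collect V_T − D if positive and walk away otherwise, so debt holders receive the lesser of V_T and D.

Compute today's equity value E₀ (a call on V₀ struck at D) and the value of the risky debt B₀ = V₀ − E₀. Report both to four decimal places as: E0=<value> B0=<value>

E0=360.0016 B0=232.1119

d₁ = [ln(V₀/D) + (r + σ²/2)T] / (σ√T)
   = [ln(592.1135/463.3258) + (0.0550 + 0.5·0.3876²)·7.8525] / (0.3876·√7.8525)
   = [0.245268 + 1.021743] / 1.086145 = 1.166521
d₂ = d₁ − σ√T = 1.166521 − 1.086145 = 0.080376
N(d₁) = 0.878298,  N(d₂) = 0.532031,  e^(−rT) = 0.649282
E₀ = V₀·N(d₁) − D·e^(−rT)·N(d₂)
   = 592.1135·0.878298 − 463.3258·0.649282·0.532031 = 360.001645
B₀ = V₀ − E₀ = 592.1135 − 360.001645 = 232.111855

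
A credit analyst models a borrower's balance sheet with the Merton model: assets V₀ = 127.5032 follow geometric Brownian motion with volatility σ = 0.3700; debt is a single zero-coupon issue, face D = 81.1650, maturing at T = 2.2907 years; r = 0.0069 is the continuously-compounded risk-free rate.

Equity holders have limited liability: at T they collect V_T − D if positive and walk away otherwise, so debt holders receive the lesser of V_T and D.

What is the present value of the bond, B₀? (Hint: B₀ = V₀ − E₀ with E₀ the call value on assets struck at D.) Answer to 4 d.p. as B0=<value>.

B0=73.6523

d₁ = [ln(V₀/D) + (r + σ²/2)T] / (σ√T)
   = [ln(127.5032/81.1650) + (0.0069 + 0.5·0.3700²)·2.2907] / (0.3700·√2.2907)
   = [0.451657 + 0.172604] / 0.559997 = 1.114758
d₂ = d₁ − σ√T = 1.114758 − 0.559997 = 0.554761
N(d₁) = 0.867523,  N(d₂) = 0.710471,  e^(−rT) = 0.984318
E₀ = V₀·N(d₁) − D·e^(−rT)·N(d₂)
   = 127.5032·0.867523 − 81.1650·0.984318·0.710471 = 53.850865
B₀ = V₀ − E₀ = 127.5032 − 53.850865 = 73.652335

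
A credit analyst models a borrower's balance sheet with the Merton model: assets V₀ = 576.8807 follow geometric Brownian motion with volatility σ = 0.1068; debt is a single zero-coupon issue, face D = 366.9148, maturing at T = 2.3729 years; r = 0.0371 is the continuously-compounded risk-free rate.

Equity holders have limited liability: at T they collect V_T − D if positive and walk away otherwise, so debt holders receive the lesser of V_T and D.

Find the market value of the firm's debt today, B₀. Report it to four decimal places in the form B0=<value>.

d₁ = [ln(V₀/D) + (r + σ²/2)T] / (σ√T)
   = [ln(576.8807/366.9148) + (0.0371 + 0.5·0.1068²)·2.3729] / (0.1068·√2.3729)
   = [0.452506 + 0.101568] / 0.164517 = 3.367877
d₂ = d₁ − σ√T = 3.367877 − 0.164517 = 3.203360
N(d₁) = 0.999621,  N(d₂) = 0.999321,  e^(−rT) = 0.915729
E₀ = V₀·N(d₁) − D·e^(−rT)·N(d₂)
   = 576.8807·0.999621 − 366.9148·0.915729·0.999321 = 240.895809
B₀ = V₀ − E₀ = 576.8807 − 240.895809 = 335.984891

B0=335.9849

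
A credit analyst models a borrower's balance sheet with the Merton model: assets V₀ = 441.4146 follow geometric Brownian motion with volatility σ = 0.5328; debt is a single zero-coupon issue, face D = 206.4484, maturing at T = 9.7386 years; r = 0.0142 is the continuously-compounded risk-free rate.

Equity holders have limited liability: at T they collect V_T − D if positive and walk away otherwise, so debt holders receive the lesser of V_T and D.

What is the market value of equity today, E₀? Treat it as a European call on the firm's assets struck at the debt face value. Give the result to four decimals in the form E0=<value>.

d₁ = [ln(V₀/D) + (r + σ²/2)T] / (σ√T)
   = [ln(441.4146/206.4484) + (0.0142 + 0.5·0.5328²)·9.7386] / (0.5328·√9.7386)
   = [0.759934 + 1.520565] / 1.662695 = 1.371568
d₂ = d₁ − σ√T = 1.371568 − 1.662695 = -0.291126
N(d₁) = 0.914901,  N(d₂) = 0.385477,  e^(−rT) = 0.870848
E₀ = V₀·N(d₁) − D·e^(−rT)·N(d₂)
   = 441.4146·0.914901 − 206.4484·0.870848·0.385477 = 334.547591

E0=334.5476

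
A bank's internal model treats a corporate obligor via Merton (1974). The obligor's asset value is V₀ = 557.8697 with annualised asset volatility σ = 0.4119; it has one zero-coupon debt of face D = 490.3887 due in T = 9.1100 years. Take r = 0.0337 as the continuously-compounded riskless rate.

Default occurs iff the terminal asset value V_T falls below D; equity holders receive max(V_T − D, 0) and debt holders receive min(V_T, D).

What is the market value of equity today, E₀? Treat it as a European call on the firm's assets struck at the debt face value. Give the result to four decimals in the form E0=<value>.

d₁ = [ln(V₀/D) + (r + σ²/2)T] / (σ√T)
   = [ln(557.8697/490.3887) + (0.0337 + 0.5·0.4119²)·9.1100] / (0.4119·√9.1100)
   = [0.128927 + 1.079816] / 1.243229 = 0.972261
d₂ = d₁ − σ√T = 0.972261 − 1.243229 = -0.270968
N(d₁) = 0.834540,  N(d₂) = 0.393208,  e^(−rT) = 0.735645
E₀ = V₀·N(d₁) − D·e^(−rT)·N(d₂)
   = 557.8697·0.834540 − 490.3887·0.735645·0.393208 = 323.713725

E0=323.7137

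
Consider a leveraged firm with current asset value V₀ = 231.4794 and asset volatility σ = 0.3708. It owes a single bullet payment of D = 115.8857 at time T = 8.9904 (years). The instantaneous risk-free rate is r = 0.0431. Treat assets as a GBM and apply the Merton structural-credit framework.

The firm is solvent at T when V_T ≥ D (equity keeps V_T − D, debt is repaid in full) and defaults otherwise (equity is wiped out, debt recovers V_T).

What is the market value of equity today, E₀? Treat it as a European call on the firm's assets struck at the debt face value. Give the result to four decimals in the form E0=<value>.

d₁ = [ln(V₀/D) + (r + σ²/2)T] / (σ√T)
   = [ln(231.4794/115.8857) + (0.0431 + 0.5·0.3708²)·8.9904] / (0.3708·√8.9904)
   = [0.691887 + 1.005543] / 1.111807 = 1.526731
d₂ = d₁ − σ√T = 1.526731 − 1.111807 = 0.414925
N(d₁) = 0.936586,  N(d₂) = 0.660901,  e^(−rT) = 0.678761
E₀ = V₀·N(d₁) − D·e^(−rT)·N(d₂)
   = 231.4794·0.936586 − 115.8857·0.678761·0.660901 = 164.814737

E0=164.8147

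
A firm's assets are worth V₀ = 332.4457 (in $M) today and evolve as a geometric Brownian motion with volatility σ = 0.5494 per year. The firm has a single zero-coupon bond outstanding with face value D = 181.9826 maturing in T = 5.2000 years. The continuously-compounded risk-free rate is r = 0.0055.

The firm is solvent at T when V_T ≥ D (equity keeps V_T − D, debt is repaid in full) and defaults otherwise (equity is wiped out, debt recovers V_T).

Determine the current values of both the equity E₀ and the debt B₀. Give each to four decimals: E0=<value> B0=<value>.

d₁ = [ln(V₀/D) + (r + σ²/2)T] / (σ√T)
   = [ln(332.4457/181.9826) + (0.0055 + 0.5·0.5494²)·5.2000] / (0.5494·√5.2000)
   = [0.602565 + 0.813385] / 1.252825 = 1.130206
d₂ = d₁ − σ√T = 1.130206 − 1.252825 = -0.122618
N(d₁) = 0.870805,  N(d₂) = 0.451205,  e^(−rT) = 0.971805
E₀ = V₀·N(d₁) − D·e^(−rT)·N(d₂)
   = 332.4457·0.870805 − 181.9826·0.971805·0.451205 = 209.699225
B₀ = V₀ − E₀ = 332.4457 − 209.699225 = 122.746475

E0=209.6992 B0=122.7465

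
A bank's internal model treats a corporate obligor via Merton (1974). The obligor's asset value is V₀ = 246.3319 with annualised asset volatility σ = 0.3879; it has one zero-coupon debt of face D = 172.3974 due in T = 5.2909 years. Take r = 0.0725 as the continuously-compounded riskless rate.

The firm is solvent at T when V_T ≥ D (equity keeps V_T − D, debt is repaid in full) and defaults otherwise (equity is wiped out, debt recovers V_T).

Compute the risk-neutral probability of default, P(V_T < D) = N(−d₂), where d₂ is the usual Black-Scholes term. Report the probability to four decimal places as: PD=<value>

PD=0.3506

d₁ = [ln(V₀/D) + (r + σ²/2)T] / (σ√T)
   = [ln(246.3319/172.3974) + (0.0725 + 0.5·0.3879²)·5.2909] / (0.3879·√5.2909)
   = [0.356878 + 0.781642] / 0.892246 = 1.276015
d₂ = d₁ − σ√T = 1.276015 − 0.892246 = 0.383769
risk-neutral PD = N(−d₂) = N(-0.383769) = 0.350575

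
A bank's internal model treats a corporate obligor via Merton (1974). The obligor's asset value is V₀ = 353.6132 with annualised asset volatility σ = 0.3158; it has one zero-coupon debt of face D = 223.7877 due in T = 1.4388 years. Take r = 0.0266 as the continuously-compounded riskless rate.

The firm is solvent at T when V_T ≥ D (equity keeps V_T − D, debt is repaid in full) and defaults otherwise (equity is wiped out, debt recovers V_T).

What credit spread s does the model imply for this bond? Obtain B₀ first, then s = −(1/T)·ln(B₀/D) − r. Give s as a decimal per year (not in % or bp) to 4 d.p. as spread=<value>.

spread=0.0150

d₁ = [ln(V₀/D) + (r + σ²/2)T] / (σ√T)
   = [ln(353.6132/223.7877) + (0.0266 + 0.5·0.3158²)·1.4388] / (0.3158·√1.4388)
   = [0.457506 + 0.110018] / 0.378802 = 1.498206
d₂ = d₁ − σ√T = 1.498206 − 0.378802 = 1.119404
N(d₁) = 0.932960,  N(d₂) = 0.868516,  e^(−rT) = 0.962451
E₀ = V₀·N(d₁) − D·e^(−rT)·N(d₂)
   = 353.6132·0.932960 − 223.7877·0.962451·0.868516 = 142.841939
B₀ = V₀ − E₀ = 353.6132 − 142.841939 = 210.771261
spread = −(1/T)·ln(B₀/D) − r = −(1/1.4388)·ln(210.771261/223.7877) − 0.0266 = 0.01504885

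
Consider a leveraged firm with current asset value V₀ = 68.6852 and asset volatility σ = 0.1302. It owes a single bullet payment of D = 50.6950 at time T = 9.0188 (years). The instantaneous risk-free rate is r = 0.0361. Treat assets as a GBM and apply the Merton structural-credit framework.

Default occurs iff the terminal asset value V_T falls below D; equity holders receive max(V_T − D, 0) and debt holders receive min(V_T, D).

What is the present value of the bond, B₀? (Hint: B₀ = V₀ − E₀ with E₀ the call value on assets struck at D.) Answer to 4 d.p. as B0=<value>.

B0=36.1679

d₁ = [ln(V₀/D) + (r + σ²/2)T] / (σ√T)
   = [ln(68.6852/50.6950) + (0.0361 + 0.5·0.1302²)·9.0188] / (0.1302·√9.0188)
   = [0.303706 + 0.402022] / 0.391008 = 1.804897
d₂ = d₁ − σ√T = 1.804897 − 0.391008 = 1.413889
N(d₁) = 0.964455,  N(d₂) = 0.921303,  e^(−rT) = 0.722109
E₀ = V₀·N(d₁) − D·e^(−rT)·N(d₂)
   = 68.6852·0.964455 − 50.6950·0.722109·0.921303 = 32.517318
B₀ = V₀ − E₀ = 68.6852 − 32.517318 = 36.167882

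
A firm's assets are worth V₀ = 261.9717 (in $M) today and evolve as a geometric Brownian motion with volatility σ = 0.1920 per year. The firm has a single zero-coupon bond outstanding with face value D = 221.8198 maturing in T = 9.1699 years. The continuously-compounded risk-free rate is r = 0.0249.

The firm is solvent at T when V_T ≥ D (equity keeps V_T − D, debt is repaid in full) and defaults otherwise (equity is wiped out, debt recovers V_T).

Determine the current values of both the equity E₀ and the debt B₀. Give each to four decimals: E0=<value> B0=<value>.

d₁ = [ln(V₀/D) + (r + σ²/2)T] / (σ√T)
   = [ln(261.9717/221.8198) + (0.0249 + 0.5·0.1920²)·9.1699] / (0.1920·√9.1699)
   = [0.166371 + 0.397350] / 0.581411 = 0.969574
d₂ = d₁ − σ√T = 0.969574 − 0.581411 = 0.388162
N(d₁) = 0.833871,  N(d₂) = 0.651052,  e^(−rT) = 0.795861
E₀ = V₀·N(d₁) − D·e^(−rT)·N(d₂)
   = 261.9717·0.833871 − 221.8198·0.795861·0.651052 = 103.515195
B₀ = V₀ − E₀ = 261.9717 − 103.515195 = 158.456505

E0=103.5152 B0=158.4565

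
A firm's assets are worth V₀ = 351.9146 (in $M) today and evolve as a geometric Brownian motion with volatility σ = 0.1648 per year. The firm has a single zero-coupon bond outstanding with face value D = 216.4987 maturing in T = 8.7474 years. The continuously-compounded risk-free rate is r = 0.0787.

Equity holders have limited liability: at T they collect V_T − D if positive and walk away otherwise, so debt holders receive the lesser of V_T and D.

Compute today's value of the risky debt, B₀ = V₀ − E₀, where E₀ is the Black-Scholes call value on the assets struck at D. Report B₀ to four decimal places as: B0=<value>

B0=108.5159

d₁ = [ln(V₀/D) + (r + σ²/2)T] / (σ√T)
   = [ln(351.9146/216.4987) + (0.0787 + 0.5·0.1648²)·8.7474] / (0.1648·√8.7474)
   = [0.485804 + 0.807206] / 0.487413 = 2.652804
d₂ = d₁ − σ√T = 2.652804 − 0.487413 = 2.165391
N(d₁) = 0.996009,  N(d₂) = 0.984821,  e^(−rT) = 0.502369
E₀ = V₀·N(d₁) − D·e^(−rT)·N(d₂)
   = 351.9146·0.996009 − 216.4987·0.502369·0.984821 = 243.398652
B₀ = V₀ − E₀ = 351.9146 − 243.398652 = 108.515948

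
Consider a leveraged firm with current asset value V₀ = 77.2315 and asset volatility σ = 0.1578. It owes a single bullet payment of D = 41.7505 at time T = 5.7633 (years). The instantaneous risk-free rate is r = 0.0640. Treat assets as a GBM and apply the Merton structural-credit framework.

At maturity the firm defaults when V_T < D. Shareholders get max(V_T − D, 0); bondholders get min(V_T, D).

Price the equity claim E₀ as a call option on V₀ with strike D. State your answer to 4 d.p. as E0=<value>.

E0=48.3859

d₁ = [ln(V₀/D) + (r + σ²/2)T] / (σ√T)
   = [ln(77.2315/41.7505) + (0.0640 + 0.5·0.1578²)·5.7633] / (0.1578·√5.7633)
   = [0.615096 + 0.440607] / 0.378828 = 2.786756
d₂ = d₁ − σ√T = 2.786756 − 0.378828 = 2.407928
N(d₁) = 0.997338,  N(d₂) = 0.991978,  e^(−rT) = 0.691528
E₀ = V₀·N(d₁) − D·e^(−rT)·N(d₂)
   = 77.2315·0.997338 − 41.7505·0.691528·0.991978 = 48.385862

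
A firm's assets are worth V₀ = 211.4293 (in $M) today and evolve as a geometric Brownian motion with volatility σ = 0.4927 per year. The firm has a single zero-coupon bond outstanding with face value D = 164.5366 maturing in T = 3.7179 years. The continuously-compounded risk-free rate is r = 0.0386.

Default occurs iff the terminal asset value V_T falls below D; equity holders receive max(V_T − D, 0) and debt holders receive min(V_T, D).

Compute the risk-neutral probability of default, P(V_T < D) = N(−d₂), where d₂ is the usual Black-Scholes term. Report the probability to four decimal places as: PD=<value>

d₁ = [ln(V₀/D) + (r + σ²/2)T] / (σ√T)
   = [ln(211.4293/164.5366) + (0.0386 + 0.5·0.4927²)·3.7179] / (0.4927·√3.7179)
   = [0.250758 + 0.594777] / 0.950017 = 0.890021
d₂ = d₁ − σ√T = 0.890021 − 0.950017 = -0.059996
risk-neutral PD = N(−d₂) = N(0.059996) = 0.523921

PD=0.5239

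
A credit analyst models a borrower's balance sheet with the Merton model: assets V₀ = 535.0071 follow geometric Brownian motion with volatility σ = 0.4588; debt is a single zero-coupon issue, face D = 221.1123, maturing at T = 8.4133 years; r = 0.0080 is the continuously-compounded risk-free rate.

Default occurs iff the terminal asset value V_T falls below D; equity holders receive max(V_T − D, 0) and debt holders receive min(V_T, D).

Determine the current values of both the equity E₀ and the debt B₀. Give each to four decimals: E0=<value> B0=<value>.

E0=382.7598 B0=152.2473

d₁ = [ln(V₀/D) + (r + σ²/2)T] / (σ√T)
   = [ln(535.0071/221.1123) + (0.0080 + 0.5·0.4588²)·8.4133] / (0.4588·√8.4133)
   = [0.883609 + 0.952795] / 1.330781 = 1.379945
d₂ = d₁ − σ√T = 1.379945 − 1.330781 = 0.049164
N(d₁) = 0.916198,  N(d₂) = 0.519606,  e^(−rT) = 0.934909
E₀ = V₀·N(d₁) − D·e^(−rT)·N(d₂)
   = 535.0071·0.916198 − 221.1123·0.934909·0.519606 = 382.759755
B₀ = V₀ − E₀ = 535.0071 − 382.759755 = 152.247345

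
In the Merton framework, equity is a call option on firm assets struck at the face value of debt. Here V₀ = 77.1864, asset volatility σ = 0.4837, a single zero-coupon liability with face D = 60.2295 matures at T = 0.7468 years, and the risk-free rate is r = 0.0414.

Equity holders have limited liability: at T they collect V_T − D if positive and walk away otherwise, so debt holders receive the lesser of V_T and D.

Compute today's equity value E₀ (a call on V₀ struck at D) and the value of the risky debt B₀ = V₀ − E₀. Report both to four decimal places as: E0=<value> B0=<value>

E0=22.9751 B0=54.2113

d₁ = [ln(V₀/D) + (r + σ²/2)T] / (σ√T)
   = [ln(77.1864/60.2295) + (0.0414 + 0.5·0.4837²)·0.7468] / (0.4837·√0.7468)
   = [0.248061 + 0.118280] / 0.418002 = 0.876411
d₂ = d₁ − σ√T = 0.876411 − 0.418002 = 0.458409
N(d₁) = 0.809597,  N(d₂) = 0.676671,  e^(−rT) = 0.969556
E₀ = V₀·N(d₁) − D·e^(−rT)·N(d₂)
   = 77.1864·0.809597 − 60.2295·0.969556·0.676671 = 22.975094
B₀ = V₀ − E₀ = 77.1864 − 22.975094 = 54.211306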